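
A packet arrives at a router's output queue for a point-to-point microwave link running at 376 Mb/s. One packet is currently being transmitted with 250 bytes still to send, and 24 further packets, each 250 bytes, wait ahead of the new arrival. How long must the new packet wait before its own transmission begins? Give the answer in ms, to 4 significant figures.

0.1330 ms

Each queued packet: L/R = 2000/376000000 = 0.00531915 ms.
24 queued → 0.12766 ms.
Plus remaining 2000 bits of current packet: 0.00531915 ms.
Queuing delay = 0.1330 ms.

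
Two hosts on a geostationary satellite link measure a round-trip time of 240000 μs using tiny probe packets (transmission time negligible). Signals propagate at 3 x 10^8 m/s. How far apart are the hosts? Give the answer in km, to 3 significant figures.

One-way propagation = RTT/2 = 120000 μs.
d = s × t = 300000000 × 0.12 = 36000 km.

36000 km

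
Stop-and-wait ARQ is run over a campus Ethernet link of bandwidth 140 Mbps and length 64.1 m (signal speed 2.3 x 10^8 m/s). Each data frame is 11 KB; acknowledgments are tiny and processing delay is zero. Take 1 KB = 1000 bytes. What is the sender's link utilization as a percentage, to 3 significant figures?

99.9 %

t_tx = L/R = 88000/140000000 = 0.000628571 s.
t_prop = 64.1/2.3e+08 = 2.78696e-07 s; RTT = 5.57391e-07 s.
Cycle = t_tx + RTT = 0.000629129 s.
Utilization = t_tx / cycle = 0.000628571/0.000629129 = 99.9 %.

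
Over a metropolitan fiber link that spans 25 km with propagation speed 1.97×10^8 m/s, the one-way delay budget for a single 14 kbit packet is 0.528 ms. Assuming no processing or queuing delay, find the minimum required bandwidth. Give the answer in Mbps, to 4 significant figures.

34.90 Mbps

Propagation delay = 25000 / 197000000 = 0.126904 ms.
Transmission budget = 0.528 − 0.126904 = 0.401096 ms.
R ≥ L / t_tx = 14000 bits / 0.000401096 s = 34.90 Mbps.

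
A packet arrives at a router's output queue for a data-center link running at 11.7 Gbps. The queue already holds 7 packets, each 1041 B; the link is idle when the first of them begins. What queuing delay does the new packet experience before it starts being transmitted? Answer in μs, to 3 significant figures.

Each queued packet: L/R = 8328/11700000000 = 0.711795 μs.
7 queued → 4.98256 μs.
Queuing delay = 4.98 μs.

4.98 μs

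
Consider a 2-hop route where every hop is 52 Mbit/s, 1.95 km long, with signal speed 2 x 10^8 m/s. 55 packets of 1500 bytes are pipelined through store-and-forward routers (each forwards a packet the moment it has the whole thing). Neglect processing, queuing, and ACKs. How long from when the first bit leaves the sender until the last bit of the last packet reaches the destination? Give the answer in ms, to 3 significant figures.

12.9 ms

Per-hop transmission t_tx = L/R = 12000/52000000 = 0.230769 ms.
Per-hop propagation t_prop = 1950/200000000 = 0.00975 ms.
Pipeline fill: first packet needs 2·t_tx to clear all hops; remaining 54 packets each add one t_tx.
Total = (2+55-1)·t_tx + 2·t_prop = 56·0.230769 + 2·0.00975 = 12.9 ms.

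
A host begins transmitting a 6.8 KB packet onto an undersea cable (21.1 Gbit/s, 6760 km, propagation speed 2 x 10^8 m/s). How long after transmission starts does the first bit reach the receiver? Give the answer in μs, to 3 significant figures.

33800 μs

First bit experiences only propagation delay: d/s = 6760000/200000000 = 33800 μs.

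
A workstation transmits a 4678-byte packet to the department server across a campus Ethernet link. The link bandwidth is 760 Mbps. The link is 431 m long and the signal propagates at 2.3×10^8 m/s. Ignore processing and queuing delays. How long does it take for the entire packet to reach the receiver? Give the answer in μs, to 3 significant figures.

51.1 μs

L = 4678 × 8 = 37424 bits.
Transmission delay = L/R = 37424 / 760000000 = 49.2421 μs.
Propagation delay = d/s = 431 m / 2.3e+08 m/s = 1.87391 μs.
Total = 51.1 μs.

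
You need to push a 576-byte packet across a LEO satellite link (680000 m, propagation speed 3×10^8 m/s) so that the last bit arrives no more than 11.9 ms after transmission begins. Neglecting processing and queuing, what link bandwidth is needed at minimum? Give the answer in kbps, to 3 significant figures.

478 kbps

L = 4608 bits.
Propagation delay = 680000 / 300000000 = 2.26667 ms.
Transmission budget = 11.9 − 2.26667 = 9.63333 ms.
R ≥ L / t_tx = 4608 bits / 0.00963333 s = 478 kbps.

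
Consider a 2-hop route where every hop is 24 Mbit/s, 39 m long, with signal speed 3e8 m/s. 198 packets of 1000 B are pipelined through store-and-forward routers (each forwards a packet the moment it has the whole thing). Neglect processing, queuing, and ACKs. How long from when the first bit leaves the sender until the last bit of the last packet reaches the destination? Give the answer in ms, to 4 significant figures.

66.33 ms

Per-hop transmission t_tx = L/R = 8000/24000000 = 0.333333 ms.
Per-hop propagation t_prop = 39/300000000 = 0.00013 ms.
Pipeline fill: first packet needs 2·t_tx to clear all hops; remaining 197 packets each add one t_tx.
Total = (2+198-1)·t_tx + 2·t_prop = 199·0.333333 + 2·0.00013 = 66.33 ms.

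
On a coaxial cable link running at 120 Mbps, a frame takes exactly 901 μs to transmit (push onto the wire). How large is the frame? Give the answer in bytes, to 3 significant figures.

13500 bytes

L = R × t_tx = 120000000 b/s × 0.000901 s = 108120 bits.
In bytes: 108120 / 8 = 13500 bytes.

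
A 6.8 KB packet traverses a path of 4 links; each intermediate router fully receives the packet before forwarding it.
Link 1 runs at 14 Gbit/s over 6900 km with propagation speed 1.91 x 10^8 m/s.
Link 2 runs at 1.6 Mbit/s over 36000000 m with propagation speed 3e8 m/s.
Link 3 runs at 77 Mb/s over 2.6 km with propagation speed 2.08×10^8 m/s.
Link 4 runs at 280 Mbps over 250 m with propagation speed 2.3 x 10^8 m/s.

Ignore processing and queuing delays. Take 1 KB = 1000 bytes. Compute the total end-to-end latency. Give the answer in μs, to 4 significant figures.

191000 μs

L = 54400 bits.
Transmission delays (L/R per hop): 3.88571, 34000, 706.494, 194.286 μs; sum = 34904.7 μs.
Propagation delays (d/s per hop): 36125.7, 120000, 12.5, 1.08696 μs; sum = 156139 μs.
End-to-end = 191000 μs.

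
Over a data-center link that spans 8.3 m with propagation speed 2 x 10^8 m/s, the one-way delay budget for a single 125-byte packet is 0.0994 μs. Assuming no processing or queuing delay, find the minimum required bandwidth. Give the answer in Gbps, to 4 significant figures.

17.27 Gbps

L = 1000 bits.
Propagation delay = 8.3 / 200000000 = 0.0415 μs.
Transmission budget = 0.0994 − 0.0415 = 0.0579 μs.
R ≥ L / t_tx = 1000 bits / 5.79e-08 s = 17.27 Gbps.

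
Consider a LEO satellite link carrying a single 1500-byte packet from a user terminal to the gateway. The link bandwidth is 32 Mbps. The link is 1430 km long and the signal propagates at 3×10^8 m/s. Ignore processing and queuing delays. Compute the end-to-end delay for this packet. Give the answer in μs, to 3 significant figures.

5140 μs

L = 1500 × 8 = 12000 bits.
Transmission delay = L/R = 12000 / 32000000 = 375 μs.
Propagation delay = d/s = 1430000 m / 300000000 m/s = 4766.67 μs.
Total = 5140 μs.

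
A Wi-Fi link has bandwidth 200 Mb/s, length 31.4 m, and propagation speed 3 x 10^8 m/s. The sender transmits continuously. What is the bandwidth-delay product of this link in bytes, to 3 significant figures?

Propagation delay = 31.4 / 300000000 = 1.04667e-07 s.
BDP = R × t_prop = 200000000 × 1.04667e-07 = 20.9333 bits.
In bytes: 20.9333/8 = 2.62 bytes.

2.62 bytes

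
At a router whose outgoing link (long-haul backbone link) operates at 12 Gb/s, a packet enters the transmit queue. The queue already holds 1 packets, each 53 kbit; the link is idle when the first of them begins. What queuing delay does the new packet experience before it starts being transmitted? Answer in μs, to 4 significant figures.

Each queued packet: L/R = 53000/12000000000 = 4.41667 μs.
1 queued → 4.41667 μs.
Queuing delay = 4.417 μs.

4.417 μs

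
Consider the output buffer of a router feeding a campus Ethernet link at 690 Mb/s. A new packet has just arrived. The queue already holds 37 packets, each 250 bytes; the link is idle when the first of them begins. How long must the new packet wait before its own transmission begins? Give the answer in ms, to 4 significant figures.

0.1072 ms

Each queued packet: L/R = 2000/690000000 = 0.00289855 ms.
37 queued → 0.107246 ms.
Queuing delay = 0.1072 ms.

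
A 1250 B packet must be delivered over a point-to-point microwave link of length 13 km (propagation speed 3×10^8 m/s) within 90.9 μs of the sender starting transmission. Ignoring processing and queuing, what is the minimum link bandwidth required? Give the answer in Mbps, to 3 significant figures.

L = 10000 bits.
Propagation delay = 13000 / 300000000 = 43.3333 μs.
Transmission budget = 90.9 − 43.3333 = 47.5667 μs.
R ≥ L / t_tx = 10000 bits / 4.75667e-05 s = 210 Mbps.

210 Mbps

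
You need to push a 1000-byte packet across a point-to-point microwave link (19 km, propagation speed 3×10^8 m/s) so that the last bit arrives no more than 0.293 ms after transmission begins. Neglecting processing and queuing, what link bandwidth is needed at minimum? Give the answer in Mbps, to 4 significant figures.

L = 8000 bits.
Propagation delay = 19000 / 300000000 = 0.0633333 ms.
Transmission budget = 0.293 − 0.0633333 = 0.229667 ms.
R ≥ L / t_tx = 8000 bits / 0.000229667 s = 34.83 Mbps.

34.83 Mbps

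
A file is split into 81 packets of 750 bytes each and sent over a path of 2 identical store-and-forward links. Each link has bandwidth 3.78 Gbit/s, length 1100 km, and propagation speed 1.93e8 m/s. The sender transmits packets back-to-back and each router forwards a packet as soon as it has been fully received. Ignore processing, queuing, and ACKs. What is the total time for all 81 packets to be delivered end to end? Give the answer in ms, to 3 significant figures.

Per-hop transmission t_tx = L/R = 6000/3780000000 = 0.0015873 ms.
Per-hop propagation t_prop = 1100000/193000000 = 5.69948 ms.
Pipeline fill: first packet needs 2·t_tx to clear all hops; remaining 80 packets each add one t_tx.
Total = (2+81-1)·t_tx + 2·t_prop = 82·0.0015873 + 2·5.69948 = 11.5 ms.

11.5 ms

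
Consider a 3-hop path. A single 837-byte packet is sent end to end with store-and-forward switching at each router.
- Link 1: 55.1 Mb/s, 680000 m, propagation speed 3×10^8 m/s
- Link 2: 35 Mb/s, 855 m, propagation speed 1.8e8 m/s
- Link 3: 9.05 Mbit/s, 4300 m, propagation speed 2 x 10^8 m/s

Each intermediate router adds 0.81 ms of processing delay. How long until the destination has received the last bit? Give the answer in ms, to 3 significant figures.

L = 837 × 8 = 6696 bits.
Transmission delays (L/R per hop): 0.121525, 0.191314, 0.73989 ms; sum = 1.05273 ms.
Propagation delays (d/s per hop): 2.26667, 0.00475, 0.0215 ms; sum = 2.29292 ms.
Processing at 2 router(s): 2 × 0.81 ms = 1.62 ms.
End-to-end = 4.97 ms.

4.97 ms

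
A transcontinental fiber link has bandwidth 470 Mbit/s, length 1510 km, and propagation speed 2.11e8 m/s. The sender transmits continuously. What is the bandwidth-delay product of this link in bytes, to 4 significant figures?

Propagation delay = 1510000 / 211000000 = 0.0071564 s.
BDP = R × t_prop = 470000000 × 0.0071564 = 3363510 bits.
In bytes: 3363510/8 = 420400 bytes.

420400 bytes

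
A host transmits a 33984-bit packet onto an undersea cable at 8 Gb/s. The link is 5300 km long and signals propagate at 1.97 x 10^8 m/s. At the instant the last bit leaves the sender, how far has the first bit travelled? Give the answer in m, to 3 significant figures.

t_tx = L/R = 33984/8000000000 = 4.248e-06 s.
Distance = s × t_tx = 197000000 × 4.248e-06 = 837 m.

837 m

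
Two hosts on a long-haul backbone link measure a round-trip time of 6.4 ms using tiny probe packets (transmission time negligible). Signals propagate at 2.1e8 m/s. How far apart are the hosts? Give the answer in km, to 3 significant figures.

One-way propagation = RTT/2 = 3.2 ms.
d = s × t = 210000000 × 0.0032 = 672 km.

672 km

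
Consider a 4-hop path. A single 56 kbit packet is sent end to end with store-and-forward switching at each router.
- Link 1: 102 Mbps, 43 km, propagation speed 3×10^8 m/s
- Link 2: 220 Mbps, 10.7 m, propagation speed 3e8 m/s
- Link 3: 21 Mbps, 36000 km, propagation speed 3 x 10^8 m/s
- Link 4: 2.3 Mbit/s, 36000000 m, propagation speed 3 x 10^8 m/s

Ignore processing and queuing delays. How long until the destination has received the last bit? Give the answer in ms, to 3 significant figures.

268 ms

L = 56000 bits.
Transmission delays (L/R per hop): 0.54902, 0.254545, 2.66667, 24.3478 ms; sum = 27.8181 ms.
Propagation delays (d/s per hop): 0.143333, 3.56667e-05, 120, 120 ms; sum = 240.143 ms.
End-to-end = 268 ms.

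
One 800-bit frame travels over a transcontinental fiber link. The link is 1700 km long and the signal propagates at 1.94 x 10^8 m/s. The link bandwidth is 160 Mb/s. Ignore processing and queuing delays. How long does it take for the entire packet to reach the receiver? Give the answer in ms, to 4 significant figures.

8.768 ms

Transmission delay = L/R = 800 / 160000000 = 0.005 ms.
Propagation delay = d/s = 1700000 m / 194000000 m/s = 8.76289 ms.
Total = 8.768 ms.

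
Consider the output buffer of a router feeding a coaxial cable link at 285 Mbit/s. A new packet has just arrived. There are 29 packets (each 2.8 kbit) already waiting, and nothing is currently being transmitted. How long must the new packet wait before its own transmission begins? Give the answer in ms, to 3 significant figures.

Each queued packet: L/R = 2800/285000000 = 0.00982456 ms.
29 queued → 0.284912 ms.
Queuing delay = 0.285 ms.

0.285 ms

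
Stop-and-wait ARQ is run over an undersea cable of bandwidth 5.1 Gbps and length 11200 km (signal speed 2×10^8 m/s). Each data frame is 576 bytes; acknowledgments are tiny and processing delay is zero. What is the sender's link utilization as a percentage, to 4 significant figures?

t_tx = L/R = 4608/5100000000 = 9.03529e-07 s.
t_prop = 11200000/200000000 = 0.056 s; RTT = 0.112 s.
Cycle = t_tx + RTT = 0.112001 s.
Utilization = t_tx / cycle = 9.03529e-07/0.112001 = 0.0008067 %.

0.0008067 %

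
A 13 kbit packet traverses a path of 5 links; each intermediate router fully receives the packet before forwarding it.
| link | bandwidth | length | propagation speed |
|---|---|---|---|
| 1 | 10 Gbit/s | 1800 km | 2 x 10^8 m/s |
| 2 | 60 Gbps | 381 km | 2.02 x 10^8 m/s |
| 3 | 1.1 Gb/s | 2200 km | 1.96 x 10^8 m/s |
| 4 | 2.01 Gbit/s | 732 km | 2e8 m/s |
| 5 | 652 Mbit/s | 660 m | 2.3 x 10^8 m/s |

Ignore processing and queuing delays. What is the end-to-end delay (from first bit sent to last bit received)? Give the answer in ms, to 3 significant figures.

L = 13000 bits.
Transmission delays (L/R per hop): 0.0013, 0.000216667, 0.0118182, 0.00646766, 0.0199387 ms; sum = 0.0397412 ms.
Propagation delays (d/s per hop): 9, 1.88614, 11.2245, 3.66, 0.00286957 ms; sum = 25.7735 ms.
End-to-end = 25.8 ms.

25.8 ms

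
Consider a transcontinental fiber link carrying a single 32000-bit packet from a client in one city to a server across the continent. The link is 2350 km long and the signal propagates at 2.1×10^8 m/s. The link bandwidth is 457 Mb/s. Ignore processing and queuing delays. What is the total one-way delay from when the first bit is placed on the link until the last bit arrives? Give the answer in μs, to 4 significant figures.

11260 μs

Transmission delay = L/R = 32000 / 457000000 = 70.0219 μs.
Propagation delay = d/s = 2350000 m / 210000000 m/s = 11190.5 μs.
Total = 11260 μs.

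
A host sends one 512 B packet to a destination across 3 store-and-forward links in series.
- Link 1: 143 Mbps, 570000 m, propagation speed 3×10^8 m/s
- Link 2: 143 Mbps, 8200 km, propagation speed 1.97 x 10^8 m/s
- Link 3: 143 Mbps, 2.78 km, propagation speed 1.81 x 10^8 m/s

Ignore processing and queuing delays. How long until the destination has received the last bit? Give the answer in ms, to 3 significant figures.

L = 512 × 8 = 4096 bits.
Transmission delay per hop = L/R = 4096/143000000 = 0.0286434 ms; 3 hops → 0.0859301 ms.
Propagation delays (d/s per hop): 1.9, 41.6244, 0.0153591 ms; sum = 43.5397 ms.
End-to-end = 43.6 ms.

43.6 ms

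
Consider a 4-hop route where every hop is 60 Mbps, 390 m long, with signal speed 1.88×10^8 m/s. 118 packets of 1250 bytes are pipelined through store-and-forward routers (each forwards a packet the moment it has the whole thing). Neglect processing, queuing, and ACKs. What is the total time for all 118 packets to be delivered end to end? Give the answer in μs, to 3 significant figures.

20200 μs

Per-hop transmission t_tx = L/R = 10000/60000000 = 166.667 μs.
Per-hop propagation t_prop = 390/188000000 = 2.07447 μs.
Pipeline fill: first packet needs 4·t_tx to clear all hops; remaining 117 packets each add one t_tx.
Total = (4+118-1)·t_tx + 4·t_prop = 121·166.667 + 4·2.07447 = 20200 μs.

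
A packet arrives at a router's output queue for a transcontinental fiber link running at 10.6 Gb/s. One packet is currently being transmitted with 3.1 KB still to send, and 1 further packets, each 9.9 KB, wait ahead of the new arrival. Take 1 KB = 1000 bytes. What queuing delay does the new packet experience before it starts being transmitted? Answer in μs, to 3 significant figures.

9.81 μs

Each queued packet: L/R = 79200/10600000000 = 7.4717 μs.
1 queued → 7.4717 μs.
Plus remaining 24800 bits of current packet: 2.33962 μs.
Queuing delay = 9.81 μs.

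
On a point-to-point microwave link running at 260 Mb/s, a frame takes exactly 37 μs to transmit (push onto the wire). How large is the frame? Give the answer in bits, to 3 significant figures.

L = R × t_tx = 260000000 b/s × 3.7e-05 s = 9620 bits.

9620 bits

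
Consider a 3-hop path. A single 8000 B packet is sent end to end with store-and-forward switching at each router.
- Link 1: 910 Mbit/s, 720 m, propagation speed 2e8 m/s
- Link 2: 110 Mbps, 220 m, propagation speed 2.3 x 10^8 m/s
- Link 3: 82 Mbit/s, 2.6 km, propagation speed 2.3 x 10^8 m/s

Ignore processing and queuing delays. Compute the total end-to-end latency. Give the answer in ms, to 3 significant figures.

L = 8000 × 8 = 64000 bits.
Transmission delays (L/R per hop): 0.0703297, 0.581818, 0.780488 ms; sum = 1.43264 ms.
Propagation delays (d/s per hop): 0.0036, 0.000956522, 0.0113043 ms; sum = 0.0158609 ms.
End-to-end = 1.45 ms.

1.45 ms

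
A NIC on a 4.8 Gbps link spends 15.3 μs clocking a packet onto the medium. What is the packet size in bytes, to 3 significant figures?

9180 bytes

L = R × t_tx = 4800000000 b/s × 1.53e-05 s = 73440 bits.
In bytes: 73440 / 8 = 9180 bytes.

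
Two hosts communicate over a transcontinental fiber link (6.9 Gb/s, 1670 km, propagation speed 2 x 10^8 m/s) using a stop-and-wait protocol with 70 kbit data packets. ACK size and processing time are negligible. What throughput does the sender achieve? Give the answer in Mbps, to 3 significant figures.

4.19 Mbps

t_tx = L/R = 70000/6900000000 = 1.01449e-05 s.
t_prop = 1670000/200000000 = 0.00835 s; RTT = 0.0167 s.
Cycle = t_tx + RTT = 0.0167101 s.
Throughput = L / cycle = 70000 / 0.0167101 = 4.19 Mbps.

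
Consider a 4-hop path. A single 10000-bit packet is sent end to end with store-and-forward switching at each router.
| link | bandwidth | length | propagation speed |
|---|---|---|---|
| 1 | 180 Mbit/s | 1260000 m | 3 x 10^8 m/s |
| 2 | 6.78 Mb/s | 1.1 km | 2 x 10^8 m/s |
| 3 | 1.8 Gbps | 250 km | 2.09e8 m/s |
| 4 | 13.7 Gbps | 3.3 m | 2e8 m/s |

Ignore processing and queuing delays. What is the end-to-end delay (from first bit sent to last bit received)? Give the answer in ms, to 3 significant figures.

Transmission delays (L/R per hop): 0.0555556, 1.47493, 0.00555556, 0.000729927 ms; sum = 1.53677 ms.
Propagation delays (d/s per hop): 4.2, 0.0055, 1.19617, 1.65e-05 ms; sum = 5.40169 ms.
End-to-end = 6.94 ms.

6.94 ms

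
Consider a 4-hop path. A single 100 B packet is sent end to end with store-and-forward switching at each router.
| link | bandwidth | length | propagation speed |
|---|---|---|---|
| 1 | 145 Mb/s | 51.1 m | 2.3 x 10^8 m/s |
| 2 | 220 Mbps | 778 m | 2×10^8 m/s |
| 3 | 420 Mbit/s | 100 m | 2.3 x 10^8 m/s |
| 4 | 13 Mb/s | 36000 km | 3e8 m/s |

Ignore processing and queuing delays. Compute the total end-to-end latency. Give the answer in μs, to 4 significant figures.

120100 μs

L = 100 × 8 = 800 bits.
Transmission delays (L/R per hop): 5.51724, 3.63636, 1.90476, 61.5385 μs; sum = 72.5968 μs.
Propagation delays (d/s per hop): 0.222174, 3.89, 0.434783, 120000 μs; sum = 120005 μs.
End-to-end = 120100 μs.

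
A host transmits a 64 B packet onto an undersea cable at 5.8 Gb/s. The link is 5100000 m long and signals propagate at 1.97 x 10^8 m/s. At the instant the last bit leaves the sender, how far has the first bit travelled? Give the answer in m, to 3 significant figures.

t_tx = L/R = 512/5800000000 = 8.82759e-08 s.
Distance = s × t_tx = 197000000 × 8.82759e-08 = 17.4 m.

17.4 m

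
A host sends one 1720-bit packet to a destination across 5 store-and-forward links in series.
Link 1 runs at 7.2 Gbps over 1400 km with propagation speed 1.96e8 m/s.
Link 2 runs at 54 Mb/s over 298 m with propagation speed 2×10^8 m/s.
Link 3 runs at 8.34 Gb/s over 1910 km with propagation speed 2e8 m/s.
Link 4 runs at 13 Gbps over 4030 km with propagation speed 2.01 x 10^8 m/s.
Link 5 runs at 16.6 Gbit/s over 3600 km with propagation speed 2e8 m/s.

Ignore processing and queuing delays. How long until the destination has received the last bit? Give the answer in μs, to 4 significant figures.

Transmission delays (L/R per hop): 0.238889, 31.8519, 0.206235, 0.132308, 0.103614 μs; sum = 32.5329 μs.
Propagation delays (d/s per hop): 7142.86, 1.49, 9550, 20049.8, 18000 μs; sum = 54744.1 μs.
End-to-end = 54780 μs.

54780 μs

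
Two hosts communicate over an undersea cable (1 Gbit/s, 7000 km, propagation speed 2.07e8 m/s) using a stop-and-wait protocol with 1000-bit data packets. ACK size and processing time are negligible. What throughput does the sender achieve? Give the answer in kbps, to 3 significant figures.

t_tx = L/R = 1000/1000000000 = 1e-06 s.
t_prop = 7000000/2.07e+08 = 0.0338164 s; RTT = 0.0676329 s.
Cycle = t_tx + RTT = 0.0676339 s.
Throughput = L / cycle = 1000 / 0.0676339 = 14.8 kbps.

14.8 kbps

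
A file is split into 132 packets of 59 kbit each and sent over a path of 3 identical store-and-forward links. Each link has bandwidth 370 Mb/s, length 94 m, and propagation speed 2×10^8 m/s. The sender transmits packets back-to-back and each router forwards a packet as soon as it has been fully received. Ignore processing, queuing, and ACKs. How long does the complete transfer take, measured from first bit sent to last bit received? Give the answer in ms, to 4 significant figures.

Per-hop transmission t_tx = L/R = 59000/370000000 = 0.159459 ms.
Per-hop propagation t_prop = 94/200000000 = 0.00047 ms.
Pipeline fill: first packet needs 3·t_tx to clear all hops; remaining 131 packets each add one t_tx.
Total = (3+132-1)·t_tx + 3·t_prop = 134·0.159459 + 3·0.00047 = 21.37 ms.

21.37 ms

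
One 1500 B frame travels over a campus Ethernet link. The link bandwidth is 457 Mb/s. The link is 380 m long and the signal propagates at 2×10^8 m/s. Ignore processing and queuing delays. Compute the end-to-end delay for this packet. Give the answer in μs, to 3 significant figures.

28.2 μs

L = 1500 × 8 = 12000 bits.
Transmission delay = L/R = 12000 / 457000000 = 26.2582 μs.
Propagation delay = d/s = 380 m / 200000000 m/s = 1.9 μs.
Total = 28.2 μs.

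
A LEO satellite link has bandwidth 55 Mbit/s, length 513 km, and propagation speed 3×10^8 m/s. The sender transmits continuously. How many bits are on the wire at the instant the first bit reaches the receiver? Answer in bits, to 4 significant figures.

Propagation delay = 513000 / 300000000 = 0.00171 s.
BDP = R × t_prop = 55000000 × 0.00171 = 94050 bits.

94050 bits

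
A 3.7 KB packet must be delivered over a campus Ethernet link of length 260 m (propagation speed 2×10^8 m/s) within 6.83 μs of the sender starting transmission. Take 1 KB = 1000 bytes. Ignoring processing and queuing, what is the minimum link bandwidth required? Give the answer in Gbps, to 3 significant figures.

5.35 Gbps

L = 29600 bits.
Propagation delay = 260 / 200000000 = 1.3 μs.
Transmission budget = 6.83 − 1.3 = 5.53 μs.
R ≥ L / t_tx = 29600 bits / 5.53e-06 s = 5.35 Gbps.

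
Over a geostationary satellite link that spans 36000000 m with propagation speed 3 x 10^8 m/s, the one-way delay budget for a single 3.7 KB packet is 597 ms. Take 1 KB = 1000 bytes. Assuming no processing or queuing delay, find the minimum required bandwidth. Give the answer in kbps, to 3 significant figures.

62.1 kbps

L = 29600 bits.
Propagation delay = 36000000 / 300000000 = 120 ms.
Transmission budget = 597 − 120 = 477 ms.
R ≥ L / t_tx = 29600 bits / 0.477 s = 62.1 kbps.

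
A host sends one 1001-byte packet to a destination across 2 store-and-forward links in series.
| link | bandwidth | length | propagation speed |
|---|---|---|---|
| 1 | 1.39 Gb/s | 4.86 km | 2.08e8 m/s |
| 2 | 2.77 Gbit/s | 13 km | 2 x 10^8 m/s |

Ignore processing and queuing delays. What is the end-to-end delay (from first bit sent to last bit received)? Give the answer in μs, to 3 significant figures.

97.0 μs

L = 1001 × 8 = 8008 bits.
Transmission delays (L/R per hop): 5.76115, 2.89097 μs; sum = 8.65213 μs.
Propagation delays (d/s per hop): 23.3654, 65 μs; sum = 88.3654 μs.
End-to-end = 97.0 μs.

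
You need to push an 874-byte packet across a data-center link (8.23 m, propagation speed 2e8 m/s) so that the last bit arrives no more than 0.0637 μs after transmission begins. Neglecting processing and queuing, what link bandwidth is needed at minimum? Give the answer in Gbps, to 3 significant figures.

310 Gbps

L = 6992 bits.
Propagation delay = 8.23 / 200000000 = 0.04115 μs.
Transmission budget = 0.0637 − 0.04115 = 0.02255 μs.
R ≥ L / t_tx = 6992 bits / 2.255e-08 s = 310 Gbps.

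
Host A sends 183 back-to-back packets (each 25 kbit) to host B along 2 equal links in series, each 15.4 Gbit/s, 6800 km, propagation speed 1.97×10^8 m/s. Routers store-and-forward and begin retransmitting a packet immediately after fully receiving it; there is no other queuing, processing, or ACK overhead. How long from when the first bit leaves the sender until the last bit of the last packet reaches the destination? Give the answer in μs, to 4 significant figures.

69330 μs

Per-hop transmission t_tx = L/R = 25000/15400000000 = 1.62338 μs.
Per-hop propagation t_prop = 6800000/197000000 = 34517.8 μs.
Pipeline fill: first packet needs 2·t_tx to clear all hops; remaining 182 packets each add one t_tx.
Total = (2+183-1)·t_tx + 2·t_prop = 184·1.62338 + 2·34517.8 = 69330 μs.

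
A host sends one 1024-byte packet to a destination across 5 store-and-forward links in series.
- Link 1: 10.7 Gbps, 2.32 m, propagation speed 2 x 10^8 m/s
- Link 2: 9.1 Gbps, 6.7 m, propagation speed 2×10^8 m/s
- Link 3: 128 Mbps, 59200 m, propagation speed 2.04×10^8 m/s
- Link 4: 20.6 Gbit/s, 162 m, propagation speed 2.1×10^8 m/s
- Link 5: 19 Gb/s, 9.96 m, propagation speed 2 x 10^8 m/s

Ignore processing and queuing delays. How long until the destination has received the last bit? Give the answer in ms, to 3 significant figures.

0.358 ms

L = 1024 × 8 = 8192 bits.
Transmission delays (L/R per hop): 0.000765607, 0.00090022, 0.064, 0.00039767, 0.000431158 ms; sum = 0.0664947 ms.
Propagation delays (d/s per hop): 1.16e-05, 3.35e-05, 0.290196, 0.000771429, 4.98e-05 ms; sum = 0.291062 ms.
End-to-end = 0.358 ms.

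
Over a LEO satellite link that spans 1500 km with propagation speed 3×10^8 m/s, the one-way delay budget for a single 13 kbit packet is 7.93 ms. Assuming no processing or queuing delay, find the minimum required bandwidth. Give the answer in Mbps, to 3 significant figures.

4.44 Mbps

Propagation delay = 1500000 / 300000000 = 5 ms.
Transmission budget = 7.93 − 5 = 2.93 ms.
R ≥ L / t_tx = 13000 bits / 0.00293 s = 4.44 Mbps.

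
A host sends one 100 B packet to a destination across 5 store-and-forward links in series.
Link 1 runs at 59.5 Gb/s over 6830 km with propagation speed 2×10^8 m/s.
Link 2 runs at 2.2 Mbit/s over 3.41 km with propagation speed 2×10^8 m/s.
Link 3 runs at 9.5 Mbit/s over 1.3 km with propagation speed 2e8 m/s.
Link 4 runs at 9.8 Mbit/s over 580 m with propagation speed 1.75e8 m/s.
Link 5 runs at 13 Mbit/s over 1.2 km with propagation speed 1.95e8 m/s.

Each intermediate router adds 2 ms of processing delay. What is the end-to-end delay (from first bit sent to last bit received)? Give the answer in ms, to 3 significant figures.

L = 100 × 8 = 800 bits.
Transmission delays (L/R per hop): 1.34454e-05, 0.363636, 0.0842105, 0.0816327, 0.0615385 ms; sum = 0.591031 ms.
Propagation delays (d/s per hop): 34.15, 0.01705, 0.0065, 0.00331429, 0.00615385 ms; sum = 34.183 ms.
Processing at 4 router(s): 4 × 2 ms = 8 ms.
End-to-end = 42.8 ms.

42.8 ms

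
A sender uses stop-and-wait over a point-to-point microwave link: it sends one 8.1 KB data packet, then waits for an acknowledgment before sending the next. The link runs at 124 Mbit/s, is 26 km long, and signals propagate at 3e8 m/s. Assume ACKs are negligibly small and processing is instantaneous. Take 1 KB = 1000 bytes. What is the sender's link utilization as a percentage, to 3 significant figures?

75.1 %

t_tx = L/R = 64800/124000000 = 0.000522581 s.
t_prop = 26000/300000000 = 8.66667e-05 s; RTT = 0.000173333 s.
Cycle = t_tx + RTT = 0.000695914 s.
Utilization = t_tx / cycle = 0.000522581/0.000695914 = 75.1 %.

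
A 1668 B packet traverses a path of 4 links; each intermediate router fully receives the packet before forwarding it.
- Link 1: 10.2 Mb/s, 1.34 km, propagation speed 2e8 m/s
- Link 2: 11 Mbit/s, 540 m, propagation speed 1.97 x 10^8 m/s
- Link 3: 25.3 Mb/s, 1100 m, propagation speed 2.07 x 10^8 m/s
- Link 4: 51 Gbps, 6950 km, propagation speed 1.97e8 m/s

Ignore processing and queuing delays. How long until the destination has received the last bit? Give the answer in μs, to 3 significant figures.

L = 1668 × 8 = 13344 bits.
Transmission delays (L/R per hop): 1308.24, 1213.09, 527.431, 0.261647 μs; sum = 3049.02 μs.
Propagation delays (d/s per hop): 6.7, 2.74112, 5.31401, 35279.2 μs; sum = 35293.9 μs.
End-to-end = 38300 μs.

38300 μs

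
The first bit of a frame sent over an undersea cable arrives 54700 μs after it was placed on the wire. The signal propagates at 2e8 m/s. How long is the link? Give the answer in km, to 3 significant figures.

10900 km

d = s × t_prop = 200000000 × 0.0547 = 10900 km.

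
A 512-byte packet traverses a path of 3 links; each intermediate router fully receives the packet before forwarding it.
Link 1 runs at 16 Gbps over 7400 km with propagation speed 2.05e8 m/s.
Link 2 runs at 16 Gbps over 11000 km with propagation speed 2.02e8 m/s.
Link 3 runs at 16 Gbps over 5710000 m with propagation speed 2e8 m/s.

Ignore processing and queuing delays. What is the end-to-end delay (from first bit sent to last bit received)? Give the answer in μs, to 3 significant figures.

119000 μs

L = 512 × 8 = 4096 bits.
Transmission delay per hop = L/R = 4096/16000000000 = 0.256 μs; 3 hops → 0.768 μs.
Propagation delays (d/s per hop): 36097.6, 54455.4, 28550 μs; sum = 119103 μs.
End-to-end = 119000 μs.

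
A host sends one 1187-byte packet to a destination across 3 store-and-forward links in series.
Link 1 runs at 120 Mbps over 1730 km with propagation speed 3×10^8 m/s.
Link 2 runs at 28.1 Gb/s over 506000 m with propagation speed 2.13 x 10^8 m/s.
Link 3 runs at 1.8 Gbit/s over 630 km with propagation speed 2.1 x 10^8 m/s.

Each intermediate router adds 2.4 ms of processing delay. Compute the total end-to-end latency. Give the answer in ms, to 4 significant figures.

16.03 ms

L = 1187 × 8 = 9496 bits.
Transmission delays (L/R per hop): 0.0791333, 0.000337936, 0.00527556 ms; sum = 0.0847468 ms.
Propagation delays (d/s per hop): 5.76667, 2.37559, 3 ms; sum = 11.1423 ms.
Processing at 2 router(s): 2 × 2.4 ms = 4.8 ms.
End-to-end = 16.03 ms.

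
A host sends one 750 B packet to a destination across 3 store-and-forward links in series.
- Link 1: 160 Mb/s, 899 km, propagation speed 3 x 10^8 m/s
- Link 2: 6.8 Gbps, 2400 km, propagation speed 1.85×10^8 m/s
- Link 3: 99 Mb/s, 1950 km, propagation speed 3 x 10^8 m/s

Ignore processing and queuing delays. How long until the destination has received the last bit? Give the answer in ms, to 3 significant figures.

22.6 ms

L = 750 × 8 = 6000 bits.
Transmission delays (L/R per hop): 0.0375, 0.000882353, 0.0606061 ms; sum = 0.0989884 ms.
Propagation delays (d/s per hop): 2.99667, 12.973, 6.5 ms; sum = 22.4696 ms.
End-to-end = 22.6 ms.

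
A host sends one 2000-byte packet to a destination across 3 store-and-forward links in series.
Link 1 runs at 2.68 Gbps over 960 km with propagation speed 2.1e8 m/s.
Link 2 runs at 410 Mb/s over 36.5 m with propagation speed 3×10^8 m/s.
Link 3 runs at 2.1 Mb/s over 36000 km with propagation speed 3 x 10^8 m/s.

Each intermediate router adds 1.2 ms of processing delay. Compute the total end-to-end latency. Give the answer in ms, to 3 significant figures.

L = 2000 × 8 = 16000 bits.
Transmission delays (L/R per hop): 0.00597015, 0.0390244, 7.61905 ms; sum = 7.66404 ms.
Propagation delays (d/s per hop): 4.57143, 0.000121667, 120 ms; sum = 124.572 ms.
Processing at 2 router(s): 2 × 1.2 ms = 2.4 ms.
End-to-end = 135 ms.

135 ms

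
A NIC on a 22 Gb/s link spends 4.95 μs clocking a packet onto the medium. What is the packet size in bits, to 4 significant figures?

L = R × t_tx = 22000000000 b/s × 4.95e-06 s = 108900 bits.

108900 bits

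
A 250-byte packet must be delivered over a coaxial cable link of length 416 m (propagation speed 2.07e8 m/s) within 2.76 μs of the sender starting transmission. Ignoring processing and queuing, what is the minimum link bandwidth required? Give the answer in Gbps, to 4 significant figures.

2.665 Gbps

L = 2000 bits.
Propagation delay = 416 / 2.07e+08 = 2.00966 μs.
Transmission budget = 2.76 − 2.00966 = 0.750338 μs.
R ≥ L / t_tx = 2000 bits / 7.50338e-07 s = 2.665 Gbps.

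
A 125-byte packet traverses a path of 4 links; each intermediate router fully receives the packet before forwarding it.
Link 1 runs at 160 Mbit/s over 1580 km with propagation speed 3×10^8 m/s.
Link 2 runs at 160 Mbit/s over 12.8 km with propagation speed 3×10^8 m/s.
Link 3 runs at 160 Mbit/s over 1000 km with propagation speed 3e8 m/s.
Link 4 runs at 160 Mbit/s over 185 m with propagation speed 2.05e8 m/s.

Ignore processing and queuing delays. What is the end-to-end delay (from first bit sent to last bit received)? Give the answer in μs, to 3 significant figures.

8670 μs

L = 125 × 8 = 1000 bits.
Transmission delay per hop = L/R = 1000/160000000 = 6.25 μs; 4 hops → 25 μs.
Propagation delays (d/s per hop): 5266.67, 42.6667, 3333.33, 0.902439 μs; sum = 8643.57 μs.
End-to-end = 8670 μs.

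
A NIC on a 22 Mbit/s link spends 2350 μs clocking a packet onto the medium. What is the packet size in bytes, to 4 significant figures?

6463 bytes

L = R × t_tx = 22000000 b/s × 0.00235 s = 51700 bits.
In bytes: 51700 / 8 = 6463 bytes.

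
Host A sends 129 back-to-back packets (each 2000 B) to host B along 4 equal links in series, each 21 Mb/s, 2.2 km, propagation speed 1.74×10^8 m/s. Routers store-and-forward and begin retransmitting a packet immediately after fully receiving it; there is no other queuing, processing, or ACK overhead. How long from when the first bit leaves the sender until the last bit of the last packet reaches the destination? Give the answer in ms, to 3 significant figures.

Per-hop transmission t_tx = L/R = 16000/21000000 = 0.761905 ms.
Per-hop propagation t_prop = 2200/174000000 = 0.0126437 ms.
Pipeline fill: first packet needs 4·t_tx to clear all hops; remaining 128 packets each add one t_tx.
Total = (4+129-1)·t_tx + 4·t_prop = 132·0.761905 + 4·0.0126437 = 101 ms.

101 ms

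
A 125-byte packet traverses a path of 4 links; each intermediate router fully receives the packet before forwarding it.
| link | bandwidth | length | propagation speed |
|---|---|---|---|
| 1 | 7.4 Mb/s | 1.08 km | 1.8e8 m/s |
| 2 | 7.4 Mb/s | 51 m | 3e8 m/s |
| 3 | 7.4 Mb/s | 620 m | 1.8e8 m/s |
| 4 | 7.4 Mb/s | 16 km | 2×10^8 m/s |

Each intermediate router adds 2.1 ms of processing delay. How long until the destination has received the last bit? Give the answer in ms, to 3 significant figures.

L = 125 × 8 = 1000 bits.
Transmission delay per hop = L/R = 1000/7400000 = 0.135135 ms; 4 hops → 0.540541 ms.
Propagation delays (d/s per hop): 0.006, 0.00017, 0.00344444, 0.08 ms; sum = 0.0896144 ms.
Processing at 3 router(s): 3 × 2.1 ms = 6.3 ms.
End-to-end = 6.93 ms.

6.93 ms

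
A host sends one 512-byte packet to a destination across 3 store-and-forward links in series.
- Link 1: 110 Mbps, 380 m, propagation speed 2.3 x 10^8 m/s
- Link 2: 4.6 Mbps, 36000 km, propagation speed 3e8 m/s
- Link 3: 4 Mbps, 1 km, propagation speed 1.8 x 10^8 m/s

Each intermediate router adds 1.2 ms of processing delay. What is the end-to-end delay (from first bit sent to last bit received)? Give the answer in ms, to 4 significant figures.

L = 512 × 8 = 4096 bits.
Transmission delays (L/R per hop): 0.0372364, 0.890435, 1.024 ms; sum = 1.95167 ms.
Propagation delays (d/s per hop): 0.00165217, 120, 0.00555556 ms; sum = 120.007 ms.
Processing at 2 router(s): 2 × 1.2 ms = 2.4 ms.
End-to-end = 124.4 ms.

124.4 ms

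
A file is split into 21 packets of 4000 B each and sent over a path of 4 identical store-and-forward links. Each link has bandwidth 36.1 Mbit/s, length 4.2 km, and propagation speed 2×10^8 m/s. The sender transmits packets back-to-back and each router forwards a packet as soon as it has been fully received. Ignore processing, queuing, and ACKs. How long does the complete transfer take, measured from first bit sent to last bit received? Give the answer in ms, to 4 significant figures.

Per-hop transmission t_tx = L/R = 32000/36100000 = 0.886427 ms.
Per-hop propagation t_prop = 4200/200000000 = 0.021 ms.
Pipeline fill: first packet needs 4·t_tx to clear all hops; remaining 20 packets each add one t_tx.
Total = (4+21-1)·t_tx + 4·t_prop = 24·0.886427 + 4·0.021 = 21.36 ms.

21.36 ms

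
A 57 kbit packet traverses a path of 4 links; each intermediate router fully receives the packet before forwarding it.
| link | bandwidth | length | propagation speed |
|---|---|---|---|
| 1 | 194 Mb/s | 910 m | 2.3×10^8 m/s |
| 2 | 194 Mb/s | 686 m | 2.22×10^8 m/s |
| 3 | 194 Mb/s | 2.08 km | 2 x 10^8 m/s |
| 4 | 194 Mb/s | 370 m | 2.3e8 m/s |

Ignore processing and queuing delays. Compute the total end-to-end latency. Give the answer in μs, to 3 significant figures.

L = 57000 bits.
Transmission delay per hop = L/R = 57000/194000000 = 293.814 μs; 4 hops → 1175.26 μs.
Propagation delays (d/s per hop): 3.95652, 3.09009, 10.4, 1.6087 μs; sum = 19.0553 μs.
End-to-end = 1190 μs.

1190 μs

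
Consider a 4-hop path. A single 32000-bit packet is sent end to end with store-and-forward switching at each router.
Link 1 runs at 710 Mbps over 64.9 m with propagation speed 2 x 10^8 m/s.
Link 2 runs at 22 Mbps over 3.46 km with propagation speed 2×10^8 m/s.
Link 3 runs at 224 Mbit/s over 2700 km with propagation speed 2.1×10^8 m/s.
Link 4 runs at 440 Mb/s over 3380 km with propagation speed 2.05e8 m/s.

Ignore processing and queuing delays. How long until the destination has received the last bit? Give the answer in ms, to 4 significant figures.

Transmission delays (L/R per hop): 0.0450704, 1.45455, 0.142857, 0.0727273 ms; sum = 1.7152 ms.
Propagation delays (d/s per hop): 0.0003245, 0.0173, 12.8571, 16.4878 ms; sum = 29.3626 ms.
End-to-end = 31.08 ms.

31.08 ms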